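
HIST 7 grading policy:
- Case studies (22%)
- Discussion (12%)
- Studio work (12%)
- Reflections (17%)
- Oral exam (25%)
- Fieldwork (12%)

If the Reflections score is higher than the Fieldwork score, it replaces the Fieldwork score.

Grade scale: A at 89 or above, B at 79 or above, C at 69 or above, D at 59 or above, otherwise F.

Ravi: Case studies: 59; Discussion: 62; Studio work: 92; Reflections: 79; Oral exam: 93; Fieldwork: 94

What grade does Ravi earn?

Reflections (79) ≤ Fieldwork (94), so Fieldwork stays at 94.
Weighted total:
  Case studies 59 × 0.22 = 12.98
  Discussion 62 × 0.12 = 7.44
  Studio work 92 × 0.12 = 11.04
  Reflections 79 × 0.17 = 13.43
  Oral exam 93 × 0.25 = 23.25
  Fieldwork 94 × 0.12 = 11.28
Sum = 79.42
79.42 is ≥ 79 and < 89 → B

B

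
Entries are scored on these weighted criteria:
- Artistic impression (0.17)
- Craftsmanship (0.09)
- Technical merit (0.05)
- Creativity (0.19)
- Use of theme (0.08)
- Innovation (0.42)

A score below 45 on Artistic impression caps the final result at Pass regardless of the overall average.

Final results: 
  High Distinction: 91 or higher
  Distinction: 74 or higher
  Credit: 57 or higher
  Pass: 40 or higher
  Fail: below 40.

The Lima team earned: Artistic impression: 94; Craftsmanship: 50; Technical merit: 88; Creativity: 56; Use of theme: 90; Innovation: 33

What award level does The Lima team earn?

Pass

Artistic impression score 94 ≥ 45: minimum met.
Weighted total:
  Artistic impression 94 × 0.17 = 15.98
  Craftsmanship 50 × 0.09 = 4.5
  Technical merit 88 × 0.05 = 4.4
  Creativity 56 × 0.19 = 10.64
  Use of theme 90 × 0.08 = 7.2
  Innovation 33 × 0.42 = 13.86
Sum = 56.58
56.58 is ≥ 40 and < 57 → Pass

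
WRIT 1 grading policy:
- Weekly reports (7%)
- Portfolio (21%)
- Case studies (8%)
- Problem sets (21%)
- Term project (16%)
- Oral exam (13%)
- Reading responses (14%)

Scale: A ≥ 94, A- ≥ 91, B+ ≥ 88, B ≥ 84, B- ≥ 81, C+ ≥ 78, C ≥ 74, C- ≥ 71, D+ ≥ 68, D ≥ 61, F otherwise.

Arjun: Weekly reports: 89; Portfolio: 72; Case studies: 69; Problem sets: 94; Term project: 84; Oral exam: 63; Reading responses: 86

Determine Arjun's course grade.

C+

Weighted total:
  Weekly reports 89 × 0.07 = 6.23
  Portfolio 72 × 0.21 = 15.12
  Case studies 69 × 0.08 = 5.52
  Problem sets 94 × 0.21 = 19.74
  Term project 84 × 0.16 = 13.44
  Oral exam 63 × 0.13 = 8.19
  Reading responses 86 × 0.14 = 12.04
Sum = 80.28
80.28 is ≥ 78 and < 81 → C+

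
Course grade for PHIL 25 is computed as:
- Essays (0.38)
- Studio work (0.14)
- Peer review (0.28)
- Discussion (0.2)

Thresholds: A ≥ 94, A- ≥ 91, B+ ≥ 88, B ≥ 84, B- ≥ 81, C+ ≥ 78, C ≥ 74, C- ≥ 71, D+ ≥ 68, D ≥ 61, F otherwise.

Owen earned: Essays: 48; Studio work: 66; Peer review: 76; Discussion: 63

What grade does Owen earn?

D

Weighted total:
  Essays 48 × 0.38 = 18.24
  Studio work 66 × 0.14 = 9.24
  Peer review 76 × 0.28 = 21.28
  Discussion 63 × 0.2 = 12.6
Sum = 61.36
61.36 is ≥ 61 and < 68 → D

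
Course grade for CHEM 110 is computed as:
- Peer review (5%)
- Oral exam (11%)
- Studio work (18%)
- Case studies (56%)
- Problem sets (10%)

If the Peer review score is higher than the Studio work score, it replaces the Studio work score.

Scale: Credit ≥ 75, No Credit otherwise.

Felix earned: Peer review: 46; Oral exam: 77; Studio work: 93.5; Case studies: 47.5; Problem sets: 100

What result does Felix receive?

Peer review (46) ≤ Studio work (93.5), so Studio work stays at 93.5.
Weighted total:
  Peer review 46 × 0.05 = 2.3
  Oral exam 77 × 0.11 = 8.47
  Studio work 93.5 × 0.18 = 16.83
  Case studies 47.5 × 0.56 = 26.6
  Problem sets 100 × 0.1 = 10
Sum = 64.2
64.2 < 75 → No Credit

No Credit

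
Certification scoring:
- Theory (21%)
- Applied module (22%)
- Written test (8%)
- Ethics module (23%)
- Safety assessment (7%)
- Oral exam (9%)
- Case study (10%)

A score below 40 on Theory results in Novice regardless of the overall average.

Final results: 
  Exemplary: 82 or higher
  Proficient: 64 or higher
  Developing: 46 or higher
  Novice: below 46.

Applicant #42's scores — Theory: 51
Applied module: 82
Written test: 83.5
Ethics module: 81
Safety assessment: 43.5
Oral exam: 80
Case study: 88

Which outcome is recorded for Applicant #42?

Theory score 51 ≥ 40: minimum met.
Weighted total:
  Theory 51 × 0.21 = 10.71
  Applied module 82 × 0.22 = 18.04
  Written test 83.5 × 0.08 = 6.68
  Ethics module 81 × 0.23 = 18.63
  Safety assessment 43.5 × 0.07 = 3.045
  Oral exam 80 × 0.09 = 7.2
  Case study 88 × 0.1 = 8.8
Sum = 73.105
73.105 is ≥ 64 and < 82 → Proficient

Proficient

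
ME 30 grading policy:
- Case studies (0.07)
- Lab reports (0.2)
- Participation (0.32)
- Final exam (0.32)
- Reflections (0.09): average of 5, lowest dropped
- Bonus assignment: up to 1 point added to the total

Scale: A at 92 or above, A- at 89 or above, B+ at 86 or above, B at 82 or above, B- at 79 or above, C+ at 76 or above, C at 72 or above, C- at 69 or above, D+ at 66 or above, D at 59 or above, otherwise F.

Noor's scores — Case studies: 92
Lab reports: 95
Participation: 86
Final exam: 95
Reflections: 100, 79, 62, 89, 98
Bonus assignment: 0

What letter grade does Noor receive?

A-

Reflections: drop 62 → average of remaining 4 = 366/4 = 91.5
Weighted total:
  Case studies 92 × 0.07 = 6.44
  Lab reports 95 × 0.2 = 19
  Participation 86 × 0.32 = 27.52
  Final exam 95 × 0.32 = 30.4
  Reflections 91.5 × 0.09 = 8.235
Sum = 91.595
Bonus assignment: 91.595 + 0 = 91.595
91.595 is ≥ 89 and < 92 → A-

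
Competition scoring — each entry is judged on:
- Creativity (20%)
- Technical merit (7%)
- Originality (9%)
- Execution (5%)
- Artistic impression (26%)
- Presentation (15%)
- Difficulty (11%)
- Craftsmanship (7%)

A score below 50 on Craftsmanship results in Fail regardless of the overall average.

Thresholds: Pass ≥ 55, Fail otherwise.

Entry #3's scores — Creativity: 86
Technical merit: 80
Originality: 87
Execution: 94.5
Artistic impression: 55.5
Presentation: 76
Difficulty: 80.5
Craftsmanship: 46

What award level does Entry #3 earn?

Fail

Craftsmanship score 46 < 50: minimum not met.
Weighted total:
  Creativity 86 × 0.2 = 17.2
  Technical merit 80 × 0.07 = 5.6
  Originality 87 × 0.09 = 7.83
  Execution 94.5 × 0.05 = 4.725
  Artistic impression 55.5 × 0.26 = 14.43
  Presentation 76 × 0.15 = 11.4
  Difficulty 80.5 × 0.11 = 8.855
  Craftsmanship 46 × 0.07 = 3.22
Sum = 73.26
Because the Craftsmanship minimum was not met, the result is Fail.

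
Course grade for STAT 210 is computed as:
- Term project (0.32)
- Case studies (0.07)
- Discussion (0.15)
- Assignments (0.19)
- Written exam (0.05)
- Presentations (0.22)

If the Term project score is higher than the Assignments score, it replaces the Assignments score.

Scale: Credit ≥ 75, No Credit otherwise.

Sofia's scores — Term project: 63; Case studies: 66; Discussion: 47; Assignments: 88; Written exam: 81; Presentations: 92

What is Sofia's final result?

Term project (63) ≤ Assignments (88), so Assignments stays at 88.
Weighted total:
  Term project 63 × 0.32 = 20.16
  Case studies 66 × 0.07 = 4.62
  Discussion 47 × 0.15 = 7.05
  Assignments 88 × 0.19 = 16.72
  Written exam 81 × 0.05 = 4.05
  Presentations 92 × 0.22 = 20.24
Sum = 72.84
72.84 < 75 → No Credit

No Credit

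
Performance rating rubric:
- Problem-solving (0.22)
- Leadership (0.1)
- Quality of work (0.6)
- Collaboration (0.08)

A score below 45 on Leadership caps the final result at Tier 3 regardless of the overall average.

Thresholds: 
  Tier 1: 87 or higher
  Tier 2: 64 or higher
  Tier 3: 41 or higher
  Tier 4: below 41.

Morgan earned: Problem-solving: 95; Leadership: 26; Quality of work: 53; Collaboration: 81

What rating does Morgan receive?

Tier 3

Leadership score 26 < 45: minimum not met.
Weighted total:
  Problem-solving 95 × 0.22 = 20.9
  Leadership 26 × 0.1 = 2.6
  Quality of work 53 × 0.6 = 31.8
  Collaboration 81 × 0.08 = 6.48
Sum = 61.78
61.78 would be Tier 3; cap at Tier 3 applies → Tier 3.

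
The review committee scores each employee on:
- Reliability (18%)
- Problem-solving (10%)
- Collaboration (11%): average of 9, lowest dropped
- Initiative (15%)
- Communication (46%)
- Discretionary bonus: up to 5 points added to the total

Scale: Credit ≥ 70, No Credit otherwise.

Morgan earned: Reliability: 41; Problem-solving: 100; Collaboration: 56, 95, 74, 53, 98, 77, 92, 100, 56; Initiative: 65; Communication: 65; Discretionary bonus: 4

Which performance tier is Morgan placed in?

No Credit

Collaboration: drop 53 → average of remaining 8 = 648/8 = 81
Weighted total:
  Reliability 41 × 0.18 = 7.38
  Problem-solving 100 × 0.1 = 10
  Collaboration 81 × 0.11 = 8.91
  Initiative 65 × 0.15 = 9.75
  Communication 65 × 0.46 = 29.9
Sum = 65.94
Discretionary bonus: 65.94 + 4 = 69.94
69.94 < 70 → No Credit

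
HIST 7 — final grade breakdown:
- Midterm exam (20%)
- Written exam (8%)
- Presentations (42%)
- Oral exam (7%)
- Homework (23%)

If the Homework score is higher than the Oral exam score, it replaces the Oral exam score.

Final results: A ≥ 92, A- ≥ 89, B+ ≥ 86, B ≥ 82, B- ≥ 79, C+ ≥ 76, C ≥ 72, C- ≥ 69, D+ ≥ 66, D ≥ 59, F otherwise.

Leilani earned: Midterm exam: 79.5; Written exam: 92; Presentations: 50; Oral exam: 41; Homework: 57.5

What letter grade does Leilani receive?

Homework (57.5) > Oral exam (41), so Oral exam counts as 57.5.
Weighted total:
  Midterm exam 79.5 × 0.2 = 15.9
  Written exam 92 × 0.08 = 7.36
  Presentations 50 × 0.42 = 21
  Oral exam 57.5 × 0.07 = 4.025
  Homework 57.5 × 0.23 = 13.225
Sum = 61.51
61.51 is ≥ 59 and < 66 → D

D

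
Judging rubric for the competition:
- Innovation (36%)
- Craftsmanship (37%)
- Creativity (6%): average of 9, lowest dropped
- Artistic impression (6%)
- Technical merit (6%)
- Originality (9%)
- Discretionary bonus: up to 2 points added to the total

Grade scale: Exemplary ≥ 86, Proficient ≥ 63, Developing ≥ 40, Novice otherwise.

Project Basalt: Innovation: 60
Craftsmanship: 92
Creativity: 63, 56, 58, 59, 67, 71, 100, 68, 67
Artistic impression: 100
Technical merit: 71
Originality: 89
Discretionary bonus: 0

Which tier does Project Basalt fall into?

Creativity: drop 56 → average of remaining 8 = 553/8 = 69.125
Weighted total:
  Innovation 60 × 0.36 = 21.6
  Craftsmanship 92 × 0.37 = 34.04
  Creativity 69.125 × 0.06 = 4.1475
  Artistic impression 100 × 0.06 = 6
  Technical merit 71 × 0.06 = 4.26
  Originality 89 × 0.09 = 8.01
Sum = 78.0575
Discretionary bonus: 78.0575 + 0 = 78.0575
78.0575 is ≥ 63 and < 86 → Proficient

Proficient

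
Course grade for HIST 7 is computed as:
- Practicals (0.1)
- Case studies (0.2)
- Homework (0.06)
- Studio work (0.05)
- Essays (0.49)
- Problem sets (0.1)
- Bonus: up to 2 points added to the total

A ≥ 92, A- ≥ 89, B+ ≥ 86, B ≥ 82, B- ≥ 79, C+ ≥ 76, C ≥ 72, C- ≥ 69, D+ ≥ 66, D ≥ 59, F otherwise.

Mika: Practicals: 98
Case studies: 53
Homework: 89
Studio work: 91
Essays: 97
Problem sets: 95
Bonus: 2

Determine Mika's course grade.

Weighted total:
  Practicals 98 × 0.1 = 9.8
  Case studies 53 × 0.2 = 10.6
  Homework 89 × 0.06 = 5.34
  Studio work 91 × 0.05 = 4.55
  Essays 97 × 0.49 = 47.53
  Problem sets 95 × 0.1 = 9.5
Sum = 87.32
Bonus: 87.32 + 2 = 89.32
89.32 is ≥ 89 and < 92 → A-

A-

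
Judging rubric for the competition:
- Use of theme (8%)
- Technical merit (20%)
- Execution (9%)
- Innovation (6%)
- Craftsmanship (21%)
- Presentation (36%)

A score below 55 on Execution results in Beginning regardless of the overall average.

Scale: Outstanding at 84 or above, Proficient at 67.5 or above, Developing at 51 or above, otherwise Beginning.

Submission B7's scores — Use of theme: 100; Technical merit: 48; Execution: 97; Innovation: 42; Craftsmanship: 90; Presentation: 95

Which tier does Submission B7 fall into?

Proficient

Execution score 97 ≥ 55: minimum met.
Weighted total:
  Use of theme 100 × 0.08 = 8
  Technical merit 48 × 0.2 = 9.6
  Execution 97 × 0.09 = 8.73
  Innovation 42 × 0.06 = 2.52
  Craftsmanship 90 × 0.21 = 18.9
  Presentation 95 × 0.36 = 34.2
Sum = 81.95
81.95 is ≥ 67.5 and < 84 → Proficient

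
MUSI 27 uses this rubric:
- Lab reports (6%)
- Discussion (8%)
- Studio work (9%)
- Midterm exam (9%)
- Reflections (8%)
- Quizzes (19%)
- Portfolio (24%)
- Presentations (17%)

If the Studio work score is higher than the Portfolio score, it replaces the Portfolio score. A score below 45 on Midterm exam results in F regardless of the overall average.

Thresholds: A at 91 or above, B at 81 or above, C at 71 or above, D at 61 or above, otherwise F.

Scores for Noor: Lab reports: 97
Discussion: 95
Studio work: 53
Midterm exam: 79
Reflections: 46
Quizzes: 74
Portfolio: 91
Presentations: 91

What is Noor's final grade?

C

Studio work (53) ≤ Portfolio (91), so Portfolio stays at 91.
Midterm exam score 79 ≥ 45: minimum met.
Weighted total:
  Lab reports 97 × 0.06 = 5.82
  Discussion 95 × 0.08 = 7.6
  Studio work 53 × 0.09 = 4.77
  Midterm exam 79 × 0.09 = 7.11
  Reflections 46 × 0.08 = 3.68
  Quizzes 74 × 0.19 = 14.06
  Portfolio 91 × 0.24 = 21.84
  Presentations 91 × 0.17 = 15.47
Sum = 80.35
80.35 is ≥ 71 and < 81 → C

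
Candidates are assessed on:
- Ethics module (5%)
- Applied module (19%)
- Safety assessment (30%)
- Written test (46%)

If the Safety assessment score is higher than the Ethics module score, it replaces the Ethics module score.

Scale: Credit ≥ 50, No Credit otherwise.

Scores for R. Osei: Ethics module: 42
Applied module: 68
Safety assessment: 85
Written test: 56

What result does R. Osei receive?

Safety assessment (85) > Ethics module (42), so Ethics module counts as 85.
Weighted total:
  Ethics module 85 × 0.05 = 4.25
  Applied module 68 × 0.19 = 12.92
  Safety assessment 85 × 0.3 = 25.5
  Written test 56 × 0.46 = 25.76
Sum = 68.43
68.43 ≥ 50 → Credit

Credit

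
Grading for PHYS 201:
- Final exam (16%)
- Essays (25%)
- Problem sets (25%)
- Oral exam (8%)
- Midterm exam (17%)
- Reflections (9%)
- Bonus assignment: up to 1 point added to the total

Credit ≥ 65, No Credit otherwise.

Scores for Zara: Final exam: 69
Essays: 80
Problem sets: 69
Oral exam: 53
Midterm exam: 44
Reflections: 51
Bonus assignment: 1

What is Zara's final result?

Weighted total:
  Final exam 69 × 0.16 = 11.04
  Essays 80 × 0.25 = 20
  Problem sets 69 × 0.25 = 17.25
  Oral exam 53 × 0.08 = 4.24
  Midterm exam 44 × 0.17 = 7.48
  Reflections 51 × 0.09 = 4.59
Sum = 64.6
Bonus assignment: 64.6 + 1 = 65.6
65.6 ≥ 65 → Credit

Credit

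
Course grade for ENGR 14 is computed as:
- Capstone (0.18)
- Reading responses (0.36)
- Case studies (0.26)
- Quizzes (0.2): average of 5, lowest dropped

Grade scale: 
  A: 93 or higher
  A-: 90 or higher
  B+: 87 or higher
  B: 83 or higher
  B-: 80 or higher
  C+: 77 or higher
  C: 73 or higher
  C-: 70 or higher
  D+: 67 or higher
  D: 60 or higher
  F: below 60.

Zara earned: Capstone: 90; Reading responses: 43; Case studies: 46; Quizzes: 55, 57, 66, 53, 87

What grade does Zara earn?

Quizzes: drop 53 → average of remaining 4 = 265/4 = 66.25
Weighted total:
  Capstone 90 × 0.18 = 16.2
  Reading responses 43 × 0.36 = 15.48
  Case studies 46 × 0.26 = 11.96
  Quizzes 66.25 × 0.2 = 13.25
Sum = 56.89
56.89 < 60 → F

F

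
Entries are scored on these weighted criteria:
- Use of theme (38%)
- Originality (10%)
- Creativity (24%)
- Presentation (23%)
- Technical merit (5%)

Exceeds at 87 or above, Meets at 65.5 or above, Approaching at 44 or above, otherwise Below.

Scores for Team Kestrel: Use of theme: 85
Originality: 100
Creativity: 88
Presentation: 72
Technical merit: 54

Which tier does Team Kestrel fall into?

Meets

Weighted total:
  Use of theme 85 × 0.38 = 32.3
  Originality 100 × 0.1 = 10
  Creativity 88 × 0.24 = 21.12
  Presentation 72 × 0.23 = 16.56
  Technical merit 54 × 0.05 = 2.7
Sum = 82.68
82.68 is ≥ 65.5 and < 87 → Meets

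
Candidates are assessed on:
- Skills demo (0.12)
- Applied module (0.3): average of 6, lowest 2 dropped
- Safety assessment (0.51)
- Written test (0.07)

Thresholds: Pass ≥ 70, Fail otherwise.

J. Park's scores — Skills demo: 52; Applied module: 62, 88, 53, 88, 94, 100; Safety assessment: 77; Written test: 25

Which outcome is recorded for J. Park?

Applied module: drop 53, 62 → average of remaining 4 = 370/4 = 92.5
Weighted total:
  Skills demo 52 × 0.12 = 6.24
  Applied module 92.5 × 0.3 = 27.75
  Safety assessment 77 × 0.51 = 39.27
  Written test 25 × 0.07 = 1.75
Sum = 75.01
75.01 ≥ 70 → Pass

Pass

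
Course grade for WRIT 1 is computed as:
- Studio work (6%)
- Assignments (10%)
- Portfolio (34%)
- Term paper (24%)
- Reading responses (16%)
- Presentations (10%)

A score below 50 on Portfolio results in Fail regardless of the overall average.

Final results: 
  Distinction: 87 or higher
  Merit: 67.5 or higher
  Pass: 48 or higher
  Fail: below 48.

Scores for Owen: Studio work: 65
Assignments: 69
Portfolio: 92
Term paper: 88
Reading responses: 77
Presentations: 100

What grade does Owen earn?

Merit

Portfolio score 92 ≥ 50: minimum met.
Weighted total:
  Studio work 65 × 0.06 = 3.9
  Assignments 69 × 0.1 = 6.9
  Portfolio 92 × 0.34 = 31.28
  Term paper 88 × 0.24 = 21.12
  Reading responses 77 × 0.16 = 12.32
  Presentations 100 × 0.1 = 10
Sum = 85.52
85.52 is ≥ 67.5 and < 87 → Merit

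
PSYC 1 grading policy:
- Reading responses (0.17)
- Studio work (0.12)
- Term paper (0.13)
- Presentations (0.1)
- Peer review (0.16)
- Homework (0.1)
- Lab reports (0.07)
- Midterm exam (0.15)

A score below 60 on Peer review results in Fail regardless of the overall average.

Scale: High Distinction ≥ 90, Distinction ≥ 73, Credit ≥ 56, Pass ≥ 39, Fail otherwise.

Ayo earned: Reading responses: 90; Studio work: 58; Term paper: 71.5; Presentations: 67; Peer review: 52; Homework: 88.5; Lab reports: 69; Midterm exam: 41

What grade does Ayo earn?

Peer review score 52 < 60: minimum not met.
Weighted total:
  Reading responses 90 × 0.17 = 15.3
  Studio work 58 × 0.12 = 6.96
  Term paper 71.5 × 0.13 = 9.295
  Presentations 67 × 0.1 = 6.7
  Peer review 52 × 0.16 = 8.32
  Homework 88.5 × 0.1 = 8.85
  Lab reports 69 × 0.07 = 4.83
  Midterm exam 41 × 0.15 = 6.15
Sum = 66.405
Because the Peer review minimum was not met, the result is Fail.

Fail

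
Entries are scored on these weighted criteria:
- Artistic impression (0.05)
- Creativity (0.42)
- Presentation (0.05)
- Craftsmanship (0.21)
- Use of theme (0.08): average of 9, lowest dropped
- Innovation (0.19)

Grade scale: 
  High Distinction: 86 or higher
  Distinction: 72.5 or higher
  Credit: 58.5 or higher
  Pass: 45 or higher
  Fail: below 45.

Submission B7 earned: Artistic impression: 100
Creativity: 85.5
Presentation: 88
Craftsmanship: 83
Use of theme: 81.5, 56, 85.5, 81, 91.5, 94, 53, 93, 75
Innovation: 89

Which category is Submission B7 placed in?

Use of theme: drop 53 → average of remaining 8 = 657.5/8 = 82.1875
Weighted total:
  Artistic impression 100 × 0.05 = 5
  Creativity 85.5 × 0.42 = 35.91
  Presentation 88 × 0.05 = 4.4
  Craftsmanship 83 × 0.21 = 17.43
  Use of theme 82.1875 × 0.08 = 6.575
  Innovation 89 × 0.19 = 16.91
Sum = 86.225
86.225 ≥ 86 → High Distinction

High Distinction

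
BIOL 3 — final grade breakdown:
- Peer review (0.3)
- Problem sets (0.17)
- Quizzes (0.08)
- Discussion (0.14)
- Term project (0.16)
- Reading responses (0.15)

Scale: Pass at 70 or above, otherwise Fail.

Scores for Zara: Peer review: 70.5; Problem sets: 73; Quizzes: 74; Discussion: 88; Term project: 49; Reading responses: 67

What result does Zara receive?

Fail

Weighted total:
  Peer review 70.5 × 0.3 = 21.15
  Problem sets 73 × 0.17 = 12.41
  Quizzes 74 × 0.08 = 5.92
  Discussion 88 × 0.14 = 12.32
  Term project 49 × 0.16 = 7.84
  Reading responses 67 × 0.15 = 10.05
Sum = 69.69
69.69 < 70 → Fail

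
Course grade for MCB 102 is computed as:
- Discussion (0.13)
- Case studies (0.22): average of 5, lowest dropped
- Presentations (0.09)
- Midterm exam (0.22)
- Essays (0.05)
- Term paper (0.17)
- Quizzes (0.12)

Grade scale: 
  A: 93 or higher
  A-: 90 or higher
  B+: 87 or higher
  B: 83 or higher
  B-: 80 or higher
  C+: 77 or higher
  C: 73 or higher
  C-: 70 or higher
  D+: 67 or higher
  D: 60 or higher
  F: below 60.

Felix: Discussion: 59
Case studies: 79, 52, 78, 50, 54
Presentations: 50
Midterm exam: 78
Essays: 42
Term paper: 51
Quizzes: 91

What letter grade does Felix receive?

D

Case studies: drop 50 → average of remaining 4 = 263/4 = 65.75
Weighted total:
  Discussion 59 × 0.13 = 7.67
  Case studies 65.75 × 0.22 = 14.465
  Presentations 50 × 0.09 = 4.5
  Midterm exam 78 × 0.22 = 17.16
  Essays 42 × 0.05 = 2.1
  Term paper 51 × 0.17 = 8.67
  Quizzes 91 × 0.12 = 10.92
Sum = 65.485
65.485 is ≥ 60 and < 67 → D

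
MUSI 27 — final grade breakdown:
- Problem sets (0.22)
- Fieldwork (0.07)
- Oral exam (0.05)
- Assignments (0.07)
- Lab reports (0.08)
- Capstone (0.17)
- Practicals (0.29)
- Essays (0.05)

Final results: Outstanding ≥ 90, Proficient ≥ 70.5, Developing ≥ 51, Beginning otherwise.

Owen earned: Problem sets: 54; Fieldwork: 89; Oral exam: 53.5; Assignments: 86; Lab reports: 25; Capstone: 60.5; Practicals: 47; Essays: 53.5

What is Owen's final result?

Weighted total:
  Problem sets 54 × 0.22 = 11.88
  Fieldwork 89 × 0.07 = 6.23
  Oral exam 53.5 × 0.05 = 2.675
  Assignments 86 × 0.07 = 6.02
  Lab reports 25 × 0.08 = 2
  Capstone 60.5 × 0.17 = 10.285
  Practicals 47 × 0.29 = 13.63
  Essays 53.5 × 0.05 = 2.675
Sum = 55.395
55.395 is ≥ 51 and < 70.5 → Developing

Developing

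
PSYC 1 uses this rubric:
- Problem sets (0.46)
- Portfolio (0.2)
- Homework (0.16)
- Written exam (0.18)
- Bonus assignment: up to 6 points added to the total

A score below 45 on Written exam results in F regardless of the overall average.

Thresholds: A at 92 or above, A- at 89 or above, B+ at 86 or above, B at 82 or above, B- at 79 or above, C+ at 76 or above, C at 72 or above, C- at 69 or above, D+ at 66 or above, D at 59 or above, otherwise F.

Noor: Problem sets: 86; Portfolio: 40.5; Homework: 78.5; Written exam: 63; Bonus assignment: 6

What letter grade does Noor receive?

Written exam score 63 ≥ 45: minimum met.
Weighted total:
  Problem sets 86 × 0.46 = 39.56
  Portfolio 40.5 × 0.2 = 8.1
  Homework 78.5 × 0.16 = 12.56
  Written exam 63 × 0.18 = 11.34
Sum = 71.56
Bonus assignment: 71.56 + 6 = 77.56
77.56 is ≥ 76 and < 79 → C+

C+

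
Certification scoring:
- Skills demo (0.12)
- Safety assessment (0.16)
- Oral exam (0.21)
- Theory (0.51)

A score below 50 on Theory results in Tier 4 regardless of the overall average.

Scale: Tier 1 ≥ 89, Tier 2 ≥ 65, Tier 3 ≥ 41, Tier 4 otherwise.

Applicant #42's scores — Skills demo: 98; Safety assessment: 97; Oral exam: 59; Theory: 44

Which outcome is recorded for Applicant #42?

Theory score 44 < 50: minimum not met.
Weighted total:
  Skills demo 98 × 0.12 = 11.76
  Safety assessment 97 × 0.16 = 15.52
  Oral exam 59 × 0.21 = 12.39
  Theory 44 × 0.51 = 22.44
Sum = 62.11
Because the Theory minimum was not met, the result is Tier 4.

Tier 4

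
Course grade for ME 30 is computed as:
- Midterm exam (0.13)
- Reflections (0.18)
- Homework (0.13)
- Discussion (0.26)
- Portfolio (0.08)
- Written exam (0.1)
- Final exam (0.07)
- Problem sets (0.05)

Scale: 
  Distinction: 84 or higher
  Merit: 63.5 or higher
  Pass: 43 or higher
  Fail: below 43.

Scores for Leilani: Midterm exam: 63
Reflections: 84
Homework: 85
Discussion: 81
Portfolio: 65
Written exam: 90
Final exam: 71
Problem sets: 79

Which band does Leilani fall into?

Merit

Weighted total:
  Midterm exam 63 × 0.13 = 8.19
  Reflections 84 × 0.18 = 15.12
  Homework 85 × 0.13 = 11.05
  Discussion 81 × 0.26 = 21.06
  Portfolio 65 × 0.08 = 5.2
  Written exam 90 × 0.1 = 9
  Final exam 71 × 0.07 = 4.97
  Problem sets 79 × 0.05 = 3.95
Sum = 78.54
78.54 is ≥ 63.5 and < 84 → Merit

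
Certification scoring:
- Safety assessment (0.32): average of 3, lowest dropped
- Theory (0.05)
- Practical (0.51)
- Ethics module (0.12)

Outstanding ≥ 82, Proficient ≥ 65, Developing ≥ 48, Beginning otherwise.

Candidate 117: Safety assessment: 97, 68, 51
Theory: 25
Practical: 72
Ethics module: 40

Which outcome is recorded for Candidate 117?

Proficient

Safety assessment: drop 51 → average of remaining 2 = 165/2 = 82.5
Weighted total:
  Safety assessment 82.5 × 0.32 = 26.4
  Theory 25 × 0.05 = 1.25
  Practical 72 × 0.51 = 36.72
  Ethics module 40 × 0.12 = 4.8
Sum = 69.17
69.17 is ≥ 65 and < 82 → Proficient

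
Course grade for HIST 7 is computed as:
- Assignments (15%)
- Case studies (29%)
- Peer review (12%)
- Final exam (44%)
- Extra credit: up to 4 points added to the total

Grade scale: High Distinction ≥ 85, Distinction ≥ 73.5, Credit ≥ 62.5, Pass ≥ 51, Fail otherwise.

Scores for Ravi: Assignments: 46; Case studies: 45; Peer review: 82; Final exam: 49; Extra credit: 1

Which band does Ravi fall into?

Weighted total:
  Assignments 46 × 0.15 = 6.9
  Case studies 45 × 0.29 = 13.05
  Peer review 82 × 0.12 = 9.84
  Final exam 49 × 0.44 = 21.56
Sum = 51.35
Extra credit: 51.35 + 1 = 52.35
52.35 is ≥ 51 and < 62.5 → Pass

Pass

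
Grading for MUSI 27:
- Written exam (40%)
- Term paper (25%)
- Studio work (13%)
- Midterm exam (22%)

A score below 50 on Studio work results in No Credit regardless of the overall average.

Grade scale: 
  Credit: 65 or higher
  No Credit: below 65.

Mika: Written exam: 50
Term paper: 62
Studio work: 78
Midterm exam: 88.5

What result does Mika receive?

Credit

Studio work score 78 ≥ 50: minimum met.
Weighted total:
  Written exam 50 × 0.4 = 20
  Term paper 62 × 0.25 = 15.5
  Studio work 78 × 0.13 = 10.14
  Midterm exam 88.5 × 0.22 = 19.47
Sum = 65.11
65.11 ≥ 65 → Credit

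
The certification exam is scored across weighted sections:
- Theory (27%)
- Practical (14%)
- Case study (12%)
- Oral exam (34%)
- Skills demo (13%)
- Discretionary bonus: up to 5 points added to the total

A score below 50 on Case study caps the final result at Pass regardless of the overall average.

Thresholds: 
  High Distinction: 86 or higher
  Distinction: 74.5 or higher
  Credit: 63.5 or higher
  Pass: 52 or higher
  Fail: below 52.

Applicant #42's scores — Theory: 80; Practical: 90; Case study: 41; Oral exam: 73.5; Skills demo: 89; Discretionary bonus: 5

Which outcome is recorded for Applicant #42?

Pass

Case study score 41 < 50: minimum not met.
Weighted total:
  Theory 80 × 0.27 = 21.6
  Practical 90 × 0.14 = 12.6
  Case study 41 × 0.12 = 4.92
  Oral exam 73.5 × 0.34 = 24.99
  Skills demo 89 × 0.13 = 11.57
Sum = 75.68
Discretionary bonus: 75.68 + 5 = 80.68
80.68 would be Distinction; cap at Pass applies → Pass.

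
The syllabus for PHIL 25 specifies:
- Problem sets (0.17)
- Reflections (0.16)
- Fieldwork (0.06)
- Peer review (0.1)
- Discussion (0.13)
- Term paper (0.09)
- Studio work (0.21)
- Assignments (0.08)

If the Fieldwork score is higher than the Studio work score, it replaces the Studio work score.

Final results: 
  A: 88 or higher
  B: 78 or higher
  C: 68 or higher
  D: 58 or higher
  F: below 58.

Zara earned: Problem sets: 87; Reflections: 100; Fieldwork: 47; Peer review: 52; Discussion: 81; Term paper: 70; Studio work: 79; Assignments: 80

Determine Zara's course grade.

Fieldwork (47) ≤ Studio work (79), so Studio work stays at 79.
Weighted total:
  Problem sets 87 × 0.17 = 14.79
  Reflections 100 × 0.16 = 16
  Fieldwork 47 × 0.06 = 2.82
  Peer review 52 × 0.1 = 5.2
  Discussion 81 × 0.13 = 10.53
  Term paper 70 × 0.09 = 6.3
  Studio work 79 × 0.21 = 16.59
  Assignments 80 × 0.08 = 6.4
Sum = 78.63
78.63 is ≥ 78 and < 88 → B

B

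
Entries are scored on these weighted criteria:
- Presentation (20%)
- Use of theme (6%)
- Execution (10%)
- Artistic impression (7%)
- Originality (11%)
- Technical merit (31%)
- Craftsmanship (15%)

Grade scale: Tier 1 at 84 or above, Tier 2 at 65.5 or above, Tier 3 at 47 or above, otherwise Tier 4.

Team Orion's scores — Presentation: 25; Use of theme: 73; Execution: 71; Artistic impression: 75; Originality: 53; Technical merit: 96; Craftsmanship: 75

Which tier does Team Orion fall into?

Weighted total:
  Presentation 25 × 0.2 = 5
  Use of theme 73 × 0.06 = 4.38
  Execution 71 × 0.1 = 7.1
  Artistic impression 75 × 0.07 = 5.25
  Originality 53 × 0.11 = 5.83
  Technical merit 96 × 0.31 = 29.76
  Craftsmanship 75 × 0.15 = 11.25
Sum = 68.57
68.57 is ≥ 65.5 and < 84 → Tier 2

Tier 2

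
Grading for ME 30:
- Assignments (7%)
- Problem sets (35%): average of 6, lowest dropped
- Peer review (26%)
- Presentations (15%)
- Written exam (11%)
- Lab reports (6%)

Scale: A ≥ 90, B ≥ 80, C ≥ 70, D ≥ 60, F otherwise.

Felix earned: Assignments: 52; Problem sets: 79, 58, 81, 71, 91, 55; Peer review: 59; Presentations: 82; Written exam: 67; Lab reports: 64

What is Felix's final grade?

Problem sets: drop 55 → average of remaining 5 = 380/5 = 76
Weighted total:
  Assignments 52 × 0.07 = 3.64
  Problem sets 76 × 0.35 = 26.6
  Peer review 59 × 0.26 = 15.34
  Presentations 82 × 0.15 = 12.3
  Written exam 67 × 0.11 = 7.37
  Lab reports 64 × 0.06 = 3.84
Sum = 69.09
69.09 is ≥ 60 and < 70 → D

D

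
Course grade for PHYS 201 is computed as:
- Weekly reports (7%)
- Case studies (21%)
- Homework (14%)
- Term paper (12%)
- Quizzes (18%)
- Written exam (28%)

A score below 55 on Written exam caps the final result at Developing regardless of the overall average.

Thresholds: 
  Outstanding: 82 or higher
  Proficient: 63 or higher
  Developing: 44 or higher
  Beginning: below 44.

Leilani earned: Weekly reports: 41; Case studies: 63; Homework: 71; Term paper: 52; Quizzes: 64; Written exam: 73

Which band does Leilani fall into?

Written exam score 73 ≥ 55: minimum met.
Weighted total:
  Weekly reports 41 × 0.07 = 2.87
  Case studies 63 × 0.21 = 13.23
  Homework 71 × 0.14 = 9.94
  Term paper 52 × 0.12 = 6.24
  Quizzes 64 × 0.18 = 11.52
  Written exam 73 × 0.28 = 20.44
Sum = 64.24
64.24 is ≥ 63 and < 82 → Proficient

Proficient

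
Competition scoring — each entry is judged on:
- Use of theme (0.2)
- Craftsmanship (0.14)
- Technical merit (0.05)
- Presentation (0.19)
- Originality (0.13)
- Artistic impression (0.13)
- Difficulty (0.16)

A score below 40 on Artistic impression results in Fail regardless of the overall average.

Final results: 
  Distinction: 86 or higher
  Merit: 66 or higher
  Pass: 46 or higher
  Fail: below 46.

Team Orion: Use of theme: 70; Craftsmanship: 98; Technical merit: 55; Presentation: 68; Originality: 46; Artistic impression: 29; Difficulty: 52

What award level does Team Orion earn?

Fail

Artistic impression score 29 < 40: minimum not met.
Weighted total:
  Use of theme 70 × 0.2 = 14
  Craftsmanship 98 × 0.14 = 13.72
  Technical merit 55 × 0.05 = 2.75
  Presentation 68 × 0.19 = 12.92
  Originality 46 × 0.13 = 5.98
  Artistic impression 29 × 0.13 = 3.77
  Difficulty 52 × 0.16 = 8.32
Sum = 61.46
Because the Artistic impression minimum was not met, the result is Fail.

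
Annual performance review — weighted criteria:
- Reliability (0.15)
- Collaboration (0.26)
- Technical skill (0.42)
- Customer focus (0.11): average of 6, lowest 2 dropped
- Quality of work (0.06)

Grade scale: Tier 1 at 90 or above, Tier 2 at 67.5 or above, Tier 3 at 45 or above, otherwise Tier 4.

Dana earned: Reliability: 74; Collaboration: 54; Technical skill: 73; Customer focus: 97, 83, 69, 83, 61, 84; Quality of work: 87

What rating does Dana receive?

Customer focus: drop 61, 69 → average of remaining 4 = 347/4 = 86.75
Weighted total:
  Reliability 74 × 0.15 = 11.1
  Collaboration 54 × 0.26 = 14.04
  Technical skill 73 × 0.42 = 30.66
  Customer focus 86.75 × 0.11 = 9.5425
  Quality of work 87 × 0.06 = 5.22
Sum = 70.5625
70.5625 is ≥ 67.5 and < 90 → Tier 2

Tier 2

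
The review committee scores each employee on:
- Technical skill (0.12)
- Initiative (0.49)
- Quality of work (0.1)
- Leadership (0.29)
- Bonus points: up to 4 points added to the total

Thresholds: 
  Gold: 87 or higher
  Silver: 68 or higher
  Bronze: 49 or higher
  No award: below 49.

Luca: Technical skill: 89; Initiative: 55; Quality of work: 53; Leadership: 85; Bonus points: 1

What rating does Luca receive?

Silver

Weighted total:
  Technical skill 89 × 0.12 = 10.68
  Initiative 55 × 0.49 = 26.95
  Quality of work 53 × 0.1 = 5.3
  Leadership 85 × 0.29 = 24.65
Sum = 67.58
Bonus points: 67.58 + 1 = 68.58
68.58 is ≥ 68 and < 87 → Silver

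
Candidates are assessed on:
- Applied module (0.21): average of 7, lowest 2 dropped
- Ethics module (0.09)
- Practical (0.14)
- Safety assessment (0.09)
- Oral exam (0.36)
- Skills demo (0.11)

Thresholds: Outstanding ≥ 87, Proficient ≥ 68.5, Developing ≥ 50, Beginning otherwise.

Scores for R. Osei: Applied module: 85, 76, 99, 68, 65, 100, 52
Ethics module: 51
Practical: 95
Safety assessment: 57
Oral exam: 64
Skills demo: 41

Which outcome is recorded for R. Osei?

Proficient

Applied module: drop 52, 65 → average of remaining 5 = 428/5 = 85.6
Weighted total:
  Applied module 85.6 × 0.21 = 17.976
  Ethics module 51 × 0.09 = 4.59
  Practical 95 × 0.14 = 13.3
  Safety assessment 57 × 0.09 = 5.13
  Oral exam 64 × 0.36 = 23.04
  Skills demo 41 × 0.11 = 4.51
Sum = 68.546
68.546 is ≥ 68.5 and < 87 → Proficient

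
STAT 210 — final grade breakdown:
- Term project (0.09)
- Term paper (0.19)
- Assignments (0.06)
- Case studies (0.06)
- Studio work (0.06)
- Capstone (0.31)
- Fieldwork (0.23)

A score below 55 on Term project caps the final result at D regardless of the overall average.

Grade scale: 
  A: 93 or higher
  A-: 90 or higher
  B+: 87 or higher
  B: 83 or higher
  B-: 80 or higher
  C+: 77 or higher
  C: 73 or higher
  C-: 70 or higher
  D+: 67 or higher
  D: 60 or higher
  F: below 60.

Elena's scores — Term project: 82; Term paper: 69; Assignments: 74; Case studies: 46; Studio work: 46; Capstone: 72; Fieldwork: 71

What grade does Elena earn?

D+

Term project score 82 ≥ 55: minimum met.
Weighted total:
  Term project 82 × 0.09 = 7.38
  Term paper 69 × 0.19 = 13.11
  Assignments 74 × 0.06 = 4.44
  Case studies 46 × 0.06 = 2.76
  Studio work 46 × 0.06 = 2.76
  Capstone 72 × 0.31 = 22.32
  Fieldwork 71 × 0.23 = 16.33
Sum = 69.1
69.1 is ≥ 67 and < 70 → D+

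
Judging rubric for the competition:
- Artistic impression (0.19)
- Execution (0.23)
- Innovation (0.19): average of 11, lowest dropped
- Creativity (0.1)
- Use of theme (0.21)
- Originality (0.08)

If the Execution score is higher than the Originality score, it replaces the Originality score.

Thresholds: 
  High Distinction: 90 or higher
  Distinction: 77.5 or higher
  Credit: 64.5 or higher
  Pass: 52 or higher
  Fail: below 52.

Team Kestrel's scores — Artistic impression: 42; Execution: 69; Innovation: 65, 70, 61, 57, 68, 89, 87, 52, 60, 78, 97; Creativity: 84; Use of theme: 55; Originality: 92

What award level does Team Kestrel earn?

Innovation: drop 52 → average of remaining 10 = 732/10 = 73.2
Execution (69) ≤ Originality (92), so Originality stays at 92.
Weighted total:
  Artistic impression 42 × 0.19 = 7.98
  Execution 69 × 0.23 = 15.87
  Innovation 73.2 × 0.19 = 13.908
  Creativity 84 × 0.1 = 8.4
  Use of theme 55 × 0.21 = 11.55
  Originality 92 × 0.08 = 7.36
Sum = 65.068
65.068 is ≥ 64.5 and < 77.5 → Credit

Credit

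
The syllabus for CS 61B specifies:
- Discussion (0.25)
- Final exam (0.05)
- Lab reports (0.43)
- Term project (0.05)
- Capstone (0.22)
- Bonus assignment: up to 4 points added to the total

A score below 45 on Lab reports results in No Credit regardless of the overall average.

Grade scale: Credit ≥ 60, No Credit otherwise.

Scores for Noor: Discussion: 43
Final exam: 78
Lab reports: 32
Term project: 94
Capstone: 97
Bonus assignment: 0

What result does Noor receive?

No Credit

Lab reports score 32 < 45: minimum not met.
Weighted total:
  Discussion 43 × 0.25 = 10.75
  Final exam 78 × 0.05 = 3.9
  Lab reports 32 × 0.43 = 13.76
  Term project 94 × 0.05 = 4.7
  Capstone 97 × 0.22 = 21.34
Sum = 54.45
Bonus assignment: 54.45 + 0 = 54.45
Because the Lab reports minimum was not met, the result is No Credit.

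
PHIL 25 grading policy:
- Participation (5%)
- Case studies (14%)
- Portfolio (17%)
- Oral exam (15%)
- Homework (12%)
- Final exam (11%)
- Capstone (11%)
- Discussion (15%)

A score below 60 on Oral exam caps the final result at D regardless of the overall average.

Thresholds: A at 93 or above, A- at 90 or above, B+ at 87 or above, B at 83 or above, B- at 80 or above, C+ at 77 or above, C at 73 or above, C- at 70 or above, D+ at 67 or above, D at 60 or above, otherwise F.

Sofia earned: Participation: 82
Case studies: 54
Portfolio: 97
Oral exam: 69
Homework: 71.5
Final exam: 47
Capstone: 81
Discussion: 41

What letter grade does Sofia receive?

D+

Oral exam score 69 ≥ 60: minimum met.
Weighted total:
  Participation 82 × 0.05 = 4.1
  Case studies 54 × 0.14 = 7.56
  Portfolio 97 × 0.17 = 16.49
  Oral exam 69 × 0.15 = 10.35
  Homework 71.5 × 0.12 = 8.58
  Final exam 47 × 0.11 = 5.17
  Capstone 81 × 0.11 = 8.91
  Discussion 41 × 0.15 = 6.15
Sum = 67.31
67.31 is ≥ 67 and < 70 → D+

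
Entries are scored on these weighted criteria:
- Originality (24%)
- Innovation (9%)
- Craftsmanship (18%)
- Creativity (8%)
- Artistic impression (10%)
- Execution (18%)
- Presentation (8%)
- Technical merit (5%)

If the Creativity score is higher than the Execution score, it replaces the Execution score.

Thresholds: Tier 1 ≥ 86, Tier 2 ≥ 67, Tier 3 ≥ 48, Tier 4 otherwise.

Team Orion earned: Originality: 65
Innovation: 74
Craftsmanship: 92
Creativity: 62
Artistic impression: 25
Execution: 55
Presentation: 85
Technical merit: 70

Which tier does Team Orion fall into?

Creativity (62) > Execution (55), so Execution counts as 62.
Weighted total:
  Originality 65 × 0.24 = 15.6
  Innovation 74 × 0.09 = 6.66
  Craftsmanship 92 × 0.18 = 16.56
  Creativity 62 × 0.08 = 4.96
  Artistic impression 25 × 0.1 = 2.5
  Execution 62 × 0.18 = 11.16
  Presentation 85 × 0.08 = 6.8
  Technical merit 70 × 0.05 = 3.5
Sum = 67.74
67.74 is ≥ 67 and < 86 → Tier 2

Tier 2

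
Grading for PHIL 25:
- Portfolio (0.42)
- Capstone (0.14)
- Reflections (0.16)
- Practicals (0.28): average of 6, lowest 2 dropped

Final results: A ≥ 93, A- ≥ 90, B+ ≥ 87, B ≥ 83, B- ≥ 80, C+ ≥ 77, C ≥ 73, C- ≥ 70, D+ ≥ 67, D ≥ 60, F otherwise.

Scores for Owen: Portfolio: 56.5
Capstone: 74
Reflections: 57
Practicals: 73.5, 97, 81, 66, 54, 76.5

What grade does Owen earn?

D

Practicals: drop 54, 66 → average of remaining 4 = 328/4 = 82
Weighted total:
  Portfolio 56.5 × 0.42 = 23.73
  Capstone 74 × 0.14 = 10.36
  Reflections 57 × 0.16 = 9.12
  Practicals 82 × 0.28 = 22.96
Sum = 66.17
66.17 is ≥ 60 and < 67 → D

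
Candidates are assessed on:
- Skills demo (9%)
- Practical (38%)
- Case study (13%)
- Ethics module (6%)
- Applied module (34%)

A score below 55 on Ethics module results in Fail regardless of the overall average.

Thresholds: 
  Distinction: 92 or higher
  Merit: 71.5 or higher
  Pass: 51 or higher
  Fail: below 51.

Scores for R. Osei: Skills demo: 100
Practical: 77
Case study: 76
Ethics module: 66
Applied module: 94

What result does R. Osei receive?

Merit

Ethics module score 66 ≥ 55: minimum met.
Weighted total:
  Skills demo 100 × 0.09 = 9
  Practical 77 × 0.38 = 29.26
  Case study 76 × 0.13 = 9.88
  Ethics module 66 × 0.06 = 3.96
  Applied module 94 × 0.34 = 31.96
Sum = 84.06
84.06 is ≥ 71.5 and < 92 → Merit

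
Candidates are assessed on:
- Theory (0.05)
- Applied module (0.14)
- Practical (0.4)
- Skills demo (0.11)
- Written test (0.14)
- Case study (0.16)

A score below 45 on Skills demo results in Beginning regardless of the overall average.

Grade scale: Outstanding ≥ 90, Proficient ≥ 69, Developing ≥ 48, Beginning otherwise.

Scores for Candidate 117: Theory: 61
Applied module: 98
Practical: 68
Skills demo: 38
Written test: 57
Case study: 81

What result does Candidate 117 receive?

Skills demo score 38 < 45: minimum not met.
Weighted total:
  Theory 61 × 0.05 = 3.05
  Applied module 98 × 0.14 = 13.72
  Practical 68 × 0.4 = 27.2
  Skills demo 38 × 0.11 = 4.18
  Written test 57 × 0.14 = 7.98
  Case study 81 × 0.16 = 12.96
Sum = 69.09
Because the Skills demo minimum was not met, the result is Beginning.

Beginning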